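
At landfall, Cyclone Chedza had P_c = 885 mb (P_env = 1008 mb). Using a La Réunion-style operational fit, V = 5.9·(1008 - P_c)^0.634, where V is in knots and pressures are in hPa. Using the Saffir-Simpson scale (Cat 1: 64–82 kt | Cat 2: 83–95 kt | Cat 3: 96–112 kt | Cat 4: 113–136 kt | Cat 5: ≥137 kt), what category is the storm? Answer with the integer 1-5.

ΔP = 1008 − 885 = 123 mb.
V ≈ 5.9 × 123^0.634 = 5.9 × 21.13 ≈ 125 kt.
125 kt falls in the Category 4 band.

4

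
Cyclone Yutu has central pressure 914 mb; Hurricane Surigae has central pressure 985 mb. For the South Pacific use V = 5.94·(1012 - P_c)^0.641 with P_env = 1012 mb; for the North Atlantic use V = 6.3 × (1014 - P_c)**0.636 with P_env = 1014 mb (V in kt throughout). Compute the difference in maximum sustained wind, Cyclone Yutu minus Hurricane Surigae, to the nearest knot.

Cyclone Yutu: ΔP = 98; V ≈ 5.94 × 98^0.641 ≈ 112.24 kt.
Hurricane Surigae: ΔP = 29; V ≈ 6.3 × 29^0.636 ≈ 53.63 kt.
Difference ≈ 112.24 − 53.63 = 58.61 → 59 kt.

59 kt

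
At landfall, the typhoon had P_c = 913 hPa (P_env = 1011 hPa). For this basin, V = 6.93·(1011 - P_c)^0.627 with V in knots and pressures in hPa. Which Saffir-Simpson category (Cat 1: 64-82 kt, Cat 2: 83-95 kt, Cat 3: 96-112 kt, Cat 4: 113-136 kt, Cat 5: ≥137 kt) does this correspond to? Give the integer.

4

ΔP = 1011 − 913 = 98 hPa.
V ≈ 6.93 × 98^0.627 = 6.93 × 17.72 ≈ 123 kt.
123 kt falls in the Category 4 band.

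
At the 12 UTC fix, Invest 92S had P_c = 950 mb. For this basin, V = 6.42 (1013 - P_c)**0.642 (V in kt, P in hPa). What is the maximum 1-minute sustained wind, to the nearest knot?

ΔP = 1013 − 950 = 63 mb.
63^0.642 ≈ 14.295.
V ≈ 6.42 × 14.295 ≈ 91.8 kt.

92 kt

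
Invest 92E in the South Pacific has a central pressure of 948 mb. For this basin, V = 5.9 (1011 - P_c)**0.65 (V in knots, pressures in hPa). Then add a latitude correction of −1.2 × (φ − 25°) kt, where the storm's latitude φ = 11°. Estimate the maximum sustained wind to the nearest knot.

ΔP = 1011 − 948 = 63 mb.
63^0.65 ≈ 14.776.
V ≈ 5.9 × 14.776 ≈ 87.2 kt.
Latitude correction: −1.2 × (11 − 25) = 16.8 kt.
Corrected V ≈ 104 kt → 104 kt.

104 kt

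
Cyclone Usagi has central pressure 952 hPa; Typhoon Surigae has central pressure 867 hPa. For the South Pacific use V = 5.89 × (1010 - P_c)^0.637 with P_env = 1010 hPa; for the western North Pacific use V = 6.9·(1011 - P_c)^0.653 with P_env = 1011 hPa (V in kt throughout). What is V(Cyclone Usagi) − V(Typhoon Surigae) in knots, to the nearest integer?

-99 kt

Cyclone Usagi: ΔP = 58; V ≈ 5.89 × 58^0.637 ≈ 78.24 kt.
Typhoon Surigae: ΔP = 144; V ≈ 6.9 × 144^0.653 ≈ 177.12 kt.
Difference ≈ 78.24 − 177.12 = -98.88 → -99 kt.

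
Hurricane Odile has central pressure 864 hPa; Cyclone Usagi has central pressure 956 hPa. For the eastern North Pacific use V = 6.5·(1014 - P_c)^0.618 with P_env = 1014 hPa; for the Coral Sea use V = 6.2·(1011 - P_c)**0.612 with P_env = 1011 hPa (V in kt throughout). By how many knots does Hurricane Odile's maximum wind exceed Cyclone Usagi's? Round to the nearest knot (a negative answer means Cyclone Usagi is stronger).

Hurricane Odile: ΔP = 150; V ≈ 6.5 × 150^0.618 ≈ 143.79 kt.
Cyclone Usagi: ΔP = 55; V ≈ 6.2 × 55^0.612 ≈ 72.03 kt.
Difference ≈ 143.79 − 72.03 = 71.76 → 72 kt.

72 kt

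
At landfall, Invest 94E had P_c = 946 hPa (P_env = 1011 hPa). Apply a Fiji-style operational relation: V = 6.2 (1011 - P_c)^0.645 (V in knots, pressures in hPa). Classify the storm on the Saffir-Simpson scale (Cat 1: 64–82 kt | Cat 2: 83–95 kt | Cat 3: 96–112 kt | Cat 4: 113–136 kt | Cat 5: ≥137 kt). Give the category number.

ΔP = 1011 − 946 = 65 hPa.
V ≈ 6.2 × 65^0.645 = 6.2 × 14.77 ≈ 92 kt.
92 kt falls in the Category 2 band.

2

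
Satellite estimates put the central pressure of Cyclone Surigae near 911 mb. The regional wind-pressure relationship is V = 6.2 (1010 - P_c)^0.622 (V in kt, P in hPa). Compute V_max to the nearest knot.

ΔP = 1010 − 911 = 99 mb.
99^0.622 ≈ 17.430.
V ≈ 6.2 × 17.430 ≈ 108.1 kt.

108 kt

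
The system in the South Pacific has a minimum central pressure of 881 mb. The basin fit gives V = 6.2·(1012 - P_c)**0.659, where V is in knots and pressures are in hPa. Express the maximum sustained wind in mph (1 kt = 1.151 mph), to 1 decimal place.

177.3 mph

ΔP = 1012 − 881 = 131 mb.
V ≈ 6.2 × 131^0.659 = 6.2 × 24.847 ≈ 154.054 kt.
154.054 × 1.151 ≈ 177.32 mph → 177.3 mph.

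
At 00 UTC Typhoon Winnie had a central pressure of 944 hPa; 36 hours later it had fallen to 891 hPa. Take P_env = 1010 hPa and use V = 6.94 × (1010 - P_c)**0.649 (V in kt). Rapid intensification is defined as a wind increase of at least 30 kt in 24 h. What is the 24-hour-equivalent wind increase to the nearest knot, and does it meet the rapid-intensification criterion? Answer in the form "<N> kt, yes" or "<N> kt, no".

33 kt, yes

V₁: ΔP = 66, V ≈ 6.94 × 66^0.649 ≈ 105.26 kt.
V₂: ΔP = 119, V ≈ 6.94 × 119^0.649 ≈ 154.31 kt.
ΔV over 36 h = 49.05 kt → 24 h equivalent = 49.05 × 24/36 ≈ 32.70 kt.
33 kt ≥ 30 kt ⇒ rapid intensification.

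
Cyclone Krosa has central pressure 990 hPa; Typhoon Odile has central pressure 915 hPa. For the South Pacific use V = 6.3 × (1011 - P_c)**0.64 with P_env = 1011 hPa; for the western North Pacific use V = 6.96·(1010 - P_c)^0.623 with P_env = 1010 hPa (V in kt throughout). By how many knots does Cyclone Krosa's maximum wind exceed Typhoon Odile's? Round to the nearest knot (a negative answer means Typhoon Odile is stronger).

Cyclone Krosa: ΔP = 21; V ≈ 6.3 × 21^0.64 ≈ 44.21 kt.
Typhoon Odile: ΔP = 95; V ≈ 6.96 × 95^0.623 ≈ 118.78 kt.
Difference ≈ 44.21 − 118.78 = -74.57 → -75 kt.

-75 kt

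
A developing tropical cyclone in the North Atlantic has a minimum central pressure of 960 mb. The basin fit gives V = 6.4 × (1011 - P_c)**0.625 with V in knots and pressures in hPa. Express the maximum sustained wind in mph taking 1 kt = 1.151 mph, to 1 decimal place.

ΔP = 1011 − 960 = 51 mb.
V ≈ 6.4 × 51^0.625 = 6.4 × 11.674 ≈ 74.716 kt.
74.716 × 1.151 ≈ 86.00 mph → 86.0 mph.

86.0 mph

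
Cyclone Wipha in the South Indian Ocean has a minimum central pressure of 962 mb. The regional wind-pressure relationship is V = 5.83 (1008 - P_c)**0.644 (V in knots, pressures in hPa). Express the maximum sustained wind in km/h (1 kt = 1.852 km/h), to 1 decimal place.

127.1 km/h

ΔP = 1008 − 962 = 46 mb.
V ≈ 5.83 × 46^0.644 = 5.83 × 11.771 ≈ 68.625 kt.
68.625 × 1.852 ≈ 127.09 km/h → 127.1 km/h.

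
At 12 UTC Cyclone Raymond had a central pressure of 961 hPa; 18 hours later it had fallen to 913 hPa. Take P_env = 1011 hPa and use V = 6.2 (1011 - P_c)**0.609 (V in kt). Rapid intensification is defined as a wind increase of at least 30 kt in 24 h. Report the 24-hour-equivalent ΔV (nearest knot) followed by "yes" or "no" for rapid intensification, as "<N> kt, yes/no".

45 kt, yes

V₁: ΔP = 50, V ≈ 6.2 × 50^0.609 ≈ 67.15 kt.
V₂: ΔP = 98, V ≈ 6.2 × 98^0.609 ≈ 101.17 kt.
ΔV over 18 h = 34.02 kt → 24 h equivalent = 34.02 × 24/18 ≈ 45.36 kt.
45 kt ≥ 30 kt ⇒ rapid intensification.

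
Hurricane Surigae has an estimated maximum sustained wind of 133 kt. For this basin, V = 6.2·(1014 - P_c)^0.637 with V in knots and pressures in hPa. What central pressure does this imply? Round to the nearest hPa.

ΔP = (V / 6.2)^(1/0.637) = (133/6.2)^1.570.
133/6.2 = 21.452; 21.452^1.570 ≈ 123.08 hPa.
P_c = 1014 − 123.08 = 890.92 ≈ 891 hPa.

891 hPa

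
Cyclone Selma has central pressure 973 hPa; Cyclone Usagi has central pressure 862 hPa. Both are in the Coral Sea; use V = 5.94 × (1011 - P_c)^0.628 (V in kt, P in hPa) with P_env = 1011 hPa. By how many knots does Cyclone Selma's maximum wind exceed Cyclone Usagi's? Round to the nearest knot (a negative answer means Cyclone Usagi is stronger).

-79 kt

Cyclone Selma: ΔP = 38; V ≈ 5.94 × 38^0.628 ≈ 58.33 kt.
Cyclone Usagi: ΔP = 149; V ≈ 5.94 × 149^0.628 ≈ 137.58 kt.
Difference ≈ 58.33 − 137.58 = -79.25 → -79 kt.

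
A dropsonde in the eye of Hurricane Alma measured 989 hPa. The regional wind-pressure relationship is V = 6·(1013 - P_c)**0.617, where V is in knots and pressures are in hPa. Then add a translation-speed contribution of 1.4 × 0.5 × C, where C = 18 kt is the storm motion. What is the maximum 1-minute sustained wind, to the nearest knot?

55 kt

ΔP = 1013 − 989 = 24 hPa.
24^0.617 ≈ 7.105.
V ≈ 6 × 7.105 ≈ 42.6 kt.
Translation term: 1.4 × 0.5 × 18 = 12.6 kt.
Corrected V ≈ 55.2 kt → 55 kt.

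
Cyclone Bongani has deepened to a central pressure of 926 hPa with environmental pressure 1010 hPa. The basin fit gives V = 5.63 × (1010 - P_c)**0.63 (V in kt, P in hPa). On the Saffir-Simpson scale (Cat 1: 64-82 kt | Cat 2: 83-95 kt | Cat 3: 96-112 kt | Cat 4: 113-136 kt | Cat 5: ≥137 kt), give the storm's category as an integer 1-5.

ΔP = 1010 − 926 = 84 hPa.
V ≈ 5.63 × 84^0.63 = 5.63 × 16.30 ≈ 92 kt.
92 kt falls in the Category 2 band.

2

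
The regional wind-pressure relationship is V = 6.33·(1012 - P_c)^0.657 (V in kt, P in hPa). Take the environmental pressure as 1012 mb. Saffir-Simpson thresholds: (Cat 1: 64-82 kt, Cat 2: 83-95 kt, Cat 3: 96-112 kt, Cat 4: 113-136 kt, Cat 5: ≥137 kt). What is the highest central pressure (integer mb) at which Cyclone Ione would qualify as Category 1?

978 mb

Category 1 begins at V = 64 kt.
Required ΔP = (64/6.33)^(1/0.657) = 10.111^1.522 ≈ 33.83 mb.
P_c ≤ 1012 − 33.83 = 978.17, so the highest integer P_c is 978 mb.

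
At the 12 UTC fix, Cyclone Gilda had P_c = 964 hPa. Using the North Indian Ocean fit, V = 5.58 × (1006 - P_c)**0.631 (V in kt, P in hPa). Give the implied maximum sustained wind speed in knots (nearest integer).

ΔP = 1006 − 964 = 42 hPa.
42^0.631 ≈ 10.575.
V ≈ 5.58 × 10.575 ≈ 59.0 kt.

59 kt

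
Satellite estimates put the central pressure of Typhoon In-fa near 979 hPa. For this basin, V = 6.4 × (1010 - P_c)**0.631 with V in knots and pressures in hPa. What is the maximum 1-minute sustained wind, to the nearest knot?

ΔP = 1010 − 979 = 31 hPa.
31^0.631 ≈ 8.731.
V ≈ 6.4 × 8.731 ≈ 55.9 kt.

56 kt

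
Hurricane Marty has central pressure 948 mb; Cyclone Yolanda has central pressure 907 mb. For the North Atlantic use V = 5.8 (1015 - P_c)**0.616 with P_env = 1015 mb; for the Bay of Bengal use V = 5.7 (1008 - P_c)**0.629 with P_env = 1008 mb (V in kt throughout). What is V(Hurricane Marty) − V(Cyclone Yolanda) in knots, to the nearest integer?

Hurricane Marty: ΔP = 67; V ≈ 5.8 × 67^0.616 ≈ 77.32 kt.
Cyclone Yolanda: ΔP = 101; V ≈ 5.7 × 101^0.629 ≈ 103.89 kt.
Difference ≈ 77.32 − 103.89 = -26.57 → -27 kt.

-27 kt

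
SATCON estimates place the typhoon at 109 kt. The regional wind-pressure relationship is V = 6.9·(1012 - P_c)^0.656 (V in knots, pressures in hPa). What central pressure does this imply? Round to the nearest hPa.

ΔP = (V / 6.9)^(1/0.656) = (109/6.9)^1.524.
109/6.9 = 15.797; 15.797^1.524 ≈ 67.16 hPa.
P_c = 1012 − 67.16 = 944.84 ≈ 945 hPa.

945 hPa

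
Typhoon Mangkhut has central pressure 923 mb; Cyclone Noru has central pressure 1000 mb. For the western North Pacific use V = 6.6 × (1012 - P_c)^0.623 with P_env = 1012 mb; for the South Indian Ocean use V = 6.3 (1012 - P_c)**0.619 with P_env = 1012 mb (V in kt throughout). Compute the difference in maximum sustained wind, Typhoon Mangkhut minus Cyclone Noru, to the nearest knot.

79 kt

Typhoon Mangkhut: ΔP = 89; V ≈ 6.6 × 89^0.623 ≈ 108.15 kt.
Cyclone Noru: ΔP = 12; V ≈ 6.3 × 12^0.619 ≈ 29.33 kt.
Difference ≈ 108.15 − 29.33 = 78.82 → 79 kt.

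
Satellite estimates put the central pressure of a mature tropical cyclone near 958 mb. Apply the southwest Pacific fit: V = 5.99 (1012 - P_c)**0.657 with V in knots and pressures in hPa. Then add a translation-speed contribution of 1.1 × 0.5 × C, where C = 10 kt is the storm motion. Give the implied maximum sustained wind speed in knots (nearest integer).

ΔP = 1012 − 958 = 54 mb.
54^0.657 ≈ 13.746.
V ≈ 5.99 × 13.746 ≈ 82.3 kt.
Translation term: 1.1 × 0.5 × 10 = 5.5 kt.
Corrected V ≈ 87.8 kt → 88 kt.

88 kt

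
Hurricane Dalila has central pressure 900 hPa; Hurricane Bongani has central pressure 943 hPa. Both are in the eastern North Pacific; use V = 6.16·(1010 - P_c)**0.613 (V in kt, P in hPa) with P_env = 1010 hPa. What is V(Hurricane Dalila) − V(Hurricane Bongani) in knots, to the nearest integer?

Hurricane Dalila: ΔP = 110; V ≈ 6.16 × 110^0.613 ≈ 109.89 kt.
Hurricane Bongani: ΔP = 67; V ≈ 6.16 × 67^0.613 ≈ 81.09 kt.
Difference ≈ 109.89 − 81.09 = 28.80 → 29 kt.

29 kt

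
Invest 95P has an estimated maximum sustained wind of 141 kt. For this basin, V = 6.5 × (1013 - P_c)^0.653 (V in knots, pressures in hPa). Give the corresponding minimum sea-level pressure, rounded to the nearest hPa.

902 hPa

ΔP = (V / 6.5)^(1/0.653) = (141/6.5)^1.531.
141/6.5 = 21.692; 21.692^1.531 ≈ 111.28 hPa.
P_c = 1013 − 111.28 = 901.72 ≈ 902 hPa.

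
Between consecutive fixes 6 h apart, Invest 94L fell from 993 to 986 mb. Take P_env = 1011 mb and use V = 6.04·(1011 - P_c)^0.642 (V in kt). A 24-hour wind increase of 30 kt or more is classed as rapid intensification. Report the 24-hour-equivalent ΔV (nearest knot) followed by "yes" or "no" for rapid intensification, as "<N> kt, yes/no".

36 kt, yes

V₁: ΔP = 18, V ≈ 6.04 × 18^0.642 ≈ 38.63 kt.
V₂: ΔP = 25, V ≈ 6.04 × 25^0.642 ≈ 47.70 kt.
ΔV over 6 h = 9.07 kt → 24 h equivalent = 9.07 × 24/6 ≈ 36.28 kt.
36 kt ≥ 30 kt ⇒ rapid intensification.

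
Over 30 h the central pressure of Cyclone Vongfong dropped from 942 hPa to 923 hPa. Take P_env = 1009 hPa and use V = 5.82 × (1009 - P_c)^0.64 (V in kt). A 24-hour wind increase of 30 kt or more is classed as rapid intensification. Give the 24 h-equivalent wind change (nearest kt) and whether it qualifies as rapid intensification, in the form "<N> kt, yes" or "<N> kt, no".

V₁: ΔP = 67, V ≈ 5.82 × 67^0.64 ≈ 85.82 kt.
V₂: ΔP = 86, V ≈ 5.82 × 86^0.64 ≈ 100.69 kt.
ΔV over 30 h = 14.87 kt → 24 h equivalent = 14.87 × 24/30 ≈ 11.90 kt.
12 kt < 30 kt ⇒ not rapid intensification.

12 kt, no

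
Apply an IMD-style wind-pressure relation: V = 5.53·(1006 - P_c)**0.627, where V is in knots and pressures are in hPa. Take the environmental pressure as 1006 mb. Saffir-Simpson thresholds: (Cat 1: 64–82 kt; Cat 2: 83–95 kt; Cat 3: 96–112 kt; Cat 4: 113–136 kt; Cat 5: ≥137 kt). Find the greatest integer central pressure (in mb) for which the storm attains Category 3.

Category 3 begins at V = 96 kt.
Required ΔP = (96/5.53)^(1/0.627) = 17.360^1.595 ≈ 94.83 mb.
P_c ≤ 1006 − 94.83 = 911.17, so the highest integer P_c is 911 mb.

911 mb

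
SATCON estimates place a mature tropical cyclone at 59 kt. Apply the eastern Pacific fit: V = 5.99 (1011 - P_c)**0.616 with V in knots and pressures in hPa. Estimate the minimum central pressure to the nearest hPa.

970 hPa

ΔP = (V / 5.99)^(1/0.616) = (59/5.99)^1.623.
59/5.99 = 9.850; 9.850^1.623 ≈ 40.99 hPa.
P_c = 1011 − 40.99 = 970.01 ≈ 970 hPa.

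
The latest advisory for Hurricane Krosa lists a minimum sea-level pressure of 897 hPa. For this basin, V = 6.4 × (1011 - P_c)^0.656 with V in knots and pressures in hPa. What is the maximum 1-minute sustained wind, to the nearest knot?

ΔP = 1011 − 897 = 114 hPa.
114^0.656 ≈ 22.353.
V ≈ 6.4 × 22.353 ≈ 143.1 kt.

143 kt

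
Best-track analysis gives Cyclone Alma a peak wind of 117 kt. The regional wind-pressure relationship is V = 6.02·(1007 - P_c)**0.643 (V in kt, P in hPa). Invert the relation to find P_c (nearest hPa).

906 hPa

ΔP = (V / 6.02)^(1/0.643) = (117/6.02)^1.555.
117/6.02 = 19.435; 19.435^1.555 ≈ 100.93 hPa.
P_c = 1007 − 100.93 = 906.07 ≈ 906 hPa.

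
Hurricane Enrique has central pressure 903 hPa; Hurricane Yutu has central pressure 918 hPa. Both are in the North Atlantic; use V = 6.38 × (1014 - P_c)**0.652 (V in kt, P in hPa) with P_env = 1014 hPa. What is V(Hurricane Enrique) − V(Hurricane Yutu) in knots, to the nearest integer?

Hurricane Enrique: ΔP = 111; V ≈ 6.38 × 111^0.652 ≈ 137.52 kt.
Hurricane Yutu: ΔP = 96; V ≈ 6.38 × 96^0.652 ≈ 125.10 kt.
Difference ≈ 137.52 − 125.10 = 12.42 → 12 kt.

12 kt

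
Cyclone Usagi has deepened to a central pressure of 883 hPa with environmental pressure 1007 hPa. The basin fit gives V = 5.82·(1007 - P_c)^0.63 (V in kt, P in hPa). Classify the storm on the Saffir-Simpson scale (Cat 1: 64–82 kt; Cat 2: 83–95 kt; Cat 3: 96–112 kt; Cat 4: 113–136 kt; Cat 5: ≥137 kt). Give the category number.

ΔP = 1007 − 883 = 124 hPa.
V ≈ 5.82 × 124^0.63 = 5.82 × 20.84 ≈ 121 kt.
121 kt falls in the Category 4 band.

4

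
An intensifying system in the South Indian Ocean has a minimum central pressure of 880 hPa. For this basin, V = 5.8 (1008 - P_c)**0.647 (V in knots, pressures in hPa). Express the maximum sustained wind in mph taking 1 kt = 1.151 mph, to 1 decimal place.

154.1 mph

ΔP = 1008 − 880 = 128 hPa.
V ≈ 5.8 × 128^0.647 = 5.8 × 23.087 ≈ 133.904 kt.
133.904 × 1.151 ≈ 154.12 mph → 154.1 mph.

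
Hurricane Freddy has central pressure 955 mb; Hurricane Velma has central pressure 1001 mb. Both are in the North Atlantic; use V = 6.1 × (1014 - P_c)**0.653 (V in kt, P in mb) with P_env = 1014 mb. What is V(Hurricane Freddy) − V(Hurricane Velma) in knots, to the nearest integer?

55 kt

Hurricane Freddy: ΔP = 59; V ≈ 6.1 × 59^0.653 ≈ 87.44 kt.
Hurricane Velma: ΔP = 13; V ≈ 6.1 × 13^0.653 ≈ 32.56 kt.
Difference ≈ 87.44 − 32.56 = 54.88 → 55 kt.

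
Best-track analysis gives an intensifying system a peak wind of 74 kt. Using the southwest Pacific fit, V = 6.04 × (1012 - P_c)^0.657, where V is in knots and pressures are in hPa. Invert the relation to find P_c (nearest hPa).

ΔP = (V / 6.04)^(1/0.657) = (74/6.04)^1.522.
74/6.04 = 12.252; 12.252^1.522 ≈ 45.32 hPa.
P_c = 1012 − 45.32 = 966.68 ≈ 967 hPa.

967 hPa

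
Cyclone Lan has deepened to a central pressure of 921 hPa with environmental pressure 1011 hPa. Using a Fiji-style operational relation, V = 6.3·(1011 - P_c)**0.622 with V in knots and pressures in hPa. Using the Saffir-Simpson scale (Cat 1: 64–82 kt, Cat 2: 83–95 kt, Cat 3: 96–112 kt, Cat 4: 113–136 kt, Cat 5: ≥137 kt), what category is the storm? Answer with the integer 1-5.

3

ΔP = 1011 − 921 = 90 hPa.
V ≈ 6.3 × 90^0.622 = 6.3 × 16.43 ≈ 103 kt.
103 kt falls in the Category 3 band.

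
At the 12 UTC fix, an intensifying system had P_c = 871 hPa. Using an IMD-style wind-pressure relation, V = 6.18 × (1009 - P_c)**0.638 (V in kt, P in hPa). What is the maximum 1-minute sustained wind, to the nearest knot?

ΔP = 1009 − 871 = 138 hPa.
138^0.638 ≈ 23.187.
V ≈ 6.18 × 23.187 ≈ 143.3 kt.

143 kt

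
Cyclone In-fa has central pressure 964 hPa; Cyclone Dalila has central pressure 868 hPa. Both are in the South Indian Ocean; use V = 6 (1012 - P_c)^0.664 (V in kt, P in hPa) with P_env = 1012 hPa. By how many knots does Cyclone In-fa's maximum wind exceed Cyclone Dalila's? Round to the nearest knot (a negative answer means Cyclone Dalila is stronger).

-84 kt

Cyclone In-fa: ΔP = 48; V ≈ 6 × 48^0.664 ≈ 78.43 kt.
Cyclone Dalila: ΔP = 144; V ≈ 6 × 144^0.664 ≈ 162.67 kt.
Difference ≈ 78.43 − 162.67 = -84.24 → -84 kt.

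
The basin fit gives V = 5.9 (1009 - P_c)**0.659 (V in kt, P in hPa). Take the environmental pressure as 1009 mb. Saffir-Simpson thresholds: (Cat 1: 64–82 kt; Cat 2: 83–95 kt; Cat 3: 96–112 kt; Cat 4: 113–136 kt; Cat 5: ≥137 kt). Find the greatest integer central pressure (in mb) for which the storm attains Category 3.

Category 3 begins at V = 96 kt.
Required ΔP = (96/5.9)^(1/0.659) = 16.271^1.517 ≈ 68.91 mb.
P_c ≤ 1009 − 68.91 = 940.09, so the highest integer P_c is 940 mb.

940 mb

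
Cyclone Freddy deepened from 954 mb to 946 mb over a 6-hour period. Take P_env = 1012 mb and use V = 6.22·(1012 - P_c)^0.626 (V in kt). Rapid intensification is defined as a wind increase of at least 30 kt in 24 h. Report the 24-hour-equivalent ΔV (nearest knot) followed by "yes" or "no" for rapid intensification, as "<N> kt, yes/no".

V₁: ΔP = 58, V ≈ 6.22 × 58^0.626 ≈ 79.01 kt.
V₂: ΔP = 66, V ≈ 6.22 × 66^0.626 ≈ 85.67 kt.
ΔV over 6 h = 6.66 kt → 24 h equivalent = 6.66 × 24/6 ≈ 26.64 kt.
27 kt < 30 kt ⇒ not rapid intensification.

27 kt, no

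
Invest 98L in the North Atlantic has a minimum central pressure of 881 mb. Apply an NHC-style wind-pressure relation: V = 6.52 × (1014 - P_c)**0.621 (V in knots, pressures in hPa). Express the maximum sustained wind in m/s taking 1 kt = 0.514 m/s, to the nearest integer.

70 m/s

ΔP = 1014 − 881 = 133 mb.
V ≈ 6.52 × 133^0.621 = 6.52 × 20.841 ≈ 135.881 kt.
135.881 × 0.514 ≈ 69.84 m/s → 70 m/s.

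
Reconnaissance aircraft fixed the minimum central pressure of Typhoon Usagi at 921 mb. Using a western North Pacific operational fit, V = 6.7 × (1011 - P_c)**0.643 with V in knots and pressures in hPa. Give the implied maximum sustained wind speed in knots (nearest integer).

121 kt

ΔP = 1011 − 921 = 90 mb.
90^0.643 ≈ 18.054.
V ≈ 6.7 × 18.054 ≈ 121.0 kt.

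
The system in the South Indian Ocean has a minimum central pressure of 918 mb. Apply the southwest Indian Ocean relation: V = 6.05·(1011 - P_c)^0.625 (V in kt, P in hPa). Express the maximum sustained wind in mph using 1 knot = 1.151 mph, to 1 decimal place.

118.3 mph

ΔP = 1011 − 918 = 93 mb.
V ≈ 6.05 × 93^0.625 = 6.05 × 16.994 ≈ 102.815 kt.
102.815 × 1.151 ≈ 118.34 mph → 118.3 mph.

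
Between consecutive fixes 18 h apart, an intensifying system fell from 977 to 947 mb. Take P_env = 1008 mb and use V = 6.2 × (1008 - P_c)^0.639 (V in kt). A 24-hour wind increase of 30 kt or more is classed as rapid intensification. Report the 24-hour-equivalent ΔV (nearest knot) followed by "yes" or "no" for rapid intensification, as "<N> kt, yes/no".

V₁: ΔP = 31, V ≈ 6.2 × 31^0.639 ≈ 55.64 kt.
V₂: ΔP = 61, V ≈ 6.2 × 61^0.639 ≈ 85.75 kt.
ΔV over 18 h = 30.11 kt → 24 h equivalent = 30.11 × 24/18 ≈ 40.15 kt.
40 kt ≥ 30 kt ⇒ rapid intensification.

40 kt, yes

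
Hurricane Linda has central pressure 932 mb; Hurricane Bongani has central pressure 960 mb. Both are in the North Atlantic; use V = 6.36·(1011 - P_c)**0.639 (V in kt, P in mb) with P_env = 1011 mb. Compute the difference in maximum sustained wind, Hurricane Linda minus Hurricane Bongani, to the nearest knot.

25 kt

Hurricane Linda: ΔP = 79; V ≈ 6.36 × 79^0.639 ≈ 103.76 kt.
Hurricane Bongani: ΔP = 51; V ≈ 6.36 × 51^0.639 ≈ 78.45 kt.
Difference ≈ 103.76 − 78.45 = 25.31 → 25 kt.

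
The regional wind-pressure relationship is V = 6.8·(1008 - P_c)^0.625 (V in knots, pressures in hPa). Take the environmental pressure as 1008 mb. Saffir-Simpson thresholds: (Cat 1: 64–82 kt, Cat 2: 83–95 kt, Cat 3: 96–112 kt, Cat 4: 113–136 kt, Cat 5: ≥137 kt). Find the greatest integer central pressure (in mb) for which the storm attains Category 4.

Category 4 begins at V = 113 kt.
Required ΔP = (113/6.8)^(1/0.625) = 16.618^1.600 ≈ 89.72 mb.
P_c ≤ 1008 − 89.72 = 918.28, so the highest integer P_c is 918 mb.

918 mb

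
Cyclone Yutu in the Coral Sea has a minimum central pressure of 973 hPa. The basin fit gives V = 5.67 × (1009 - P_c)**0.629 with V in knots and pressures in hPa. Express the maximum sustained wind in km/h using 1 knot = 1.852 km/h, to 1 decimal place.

100.0 km/h

ΔP = 1009 − 973 = 36 hPa.
V ≈ 5.67 × 36^0.629 = 5.67 × 9.526 ≈ 54.013 kt.
54.013 × 1.852 ≈ 100.03 km/h → 100.0 km/h.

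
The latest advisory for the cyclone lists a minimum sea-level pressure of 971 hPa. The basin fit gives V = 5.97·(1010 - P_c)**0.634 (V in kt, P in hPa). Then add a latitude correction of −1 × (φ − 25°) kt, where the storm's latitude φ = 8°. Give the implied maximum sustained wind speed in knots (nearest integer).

78 kt

ΔP = 1010 − 971 = 39 hPa.
39^0.634 ≈ 10.203.
V ≈ 5.97 × 10.203 ≈ 60.9 kt.
Latitude correction: −1 × (8 − 25) = 17 kt.
Corrected V ≈ 77.9 kt → 78 kt.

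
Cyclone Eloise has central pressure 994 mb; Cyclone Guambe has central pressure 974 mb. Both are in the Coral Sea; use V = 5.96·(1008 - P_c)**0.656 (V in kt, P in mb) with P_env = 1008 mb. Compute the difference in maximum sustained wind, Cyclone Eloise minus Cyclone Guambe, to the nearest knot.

Cyclone Eloise: ΔP = 14; V ≈ 5.96 × 14^0.656 ≈ 33.66 kt.
Cyclone Guambe: ΔP = 34; V ≈ 5.96 × 34^0.656 ≈ 60.24 kt.
Difference ≈ 33.66 − 60.24 = -26.58 → -27 kt.

-27 kt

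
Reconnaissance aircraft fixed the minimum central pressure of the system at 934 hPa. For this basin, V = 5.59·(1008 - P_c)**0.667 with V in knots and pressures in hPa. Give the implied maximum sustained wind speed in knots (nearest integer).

99 kt

ΔP = 1008 − 934 = 74 hPa.
74^0.667 ≈ 17.651.
V ≈ 5.59 × 17.651 ≈ 98.7 kt.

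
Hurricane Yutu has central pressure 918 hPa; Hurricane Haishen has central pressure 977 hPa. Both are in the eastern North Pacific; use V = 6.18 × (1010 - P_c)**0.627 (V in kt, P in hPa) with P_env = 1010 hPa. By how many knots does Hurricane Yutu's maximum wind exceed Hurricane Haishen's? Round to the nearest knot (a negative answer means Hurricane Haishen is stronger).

50 kt

Hurricane Yutu: ΔP = 92; V ≈ 6.18 × 92^0.627 ≈ 105.26 kt.
Hurricane Haishen: ΔP = 33; V ≈ 6.18 × 33^0.627 ≈ 55.35 kt.
Difference ≈ 105.26 − 55.35 = 49.91 → 50 kt.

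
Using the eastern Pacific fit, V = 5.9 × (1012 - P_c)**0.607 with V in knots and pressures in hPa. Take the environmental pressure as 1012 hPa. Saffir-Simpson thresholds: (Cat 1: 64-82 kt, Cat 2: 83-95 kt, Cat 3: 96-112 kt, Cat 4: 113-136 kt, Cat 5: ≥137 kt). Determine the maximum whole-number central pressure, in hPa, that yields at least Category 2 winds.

934 hPa

Category 2 begins at V = 83 kt.
Required ΔP = (83/5.9)^(1/0.607) = 14.068^1.647 ≈ 77.92 hPa.
P_c ≤ 1012 − 77.92 = 934.08, so the highest integer P_c is 934 hPa.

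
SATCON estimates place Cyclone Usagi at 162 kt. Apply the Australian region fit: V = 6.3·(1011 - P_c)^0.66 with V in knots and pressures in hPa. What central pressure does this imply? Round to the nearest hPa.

ΔP = (V / 6.3)^(1/0.66) = (162/6.3)^1.515.
162/6.3 = 25.714; 25.714^1.515 ≈ 136.97 hPa.
P_c = 1011 − 136.97 = 874.03 ≈ 874 hPa.

874 hPa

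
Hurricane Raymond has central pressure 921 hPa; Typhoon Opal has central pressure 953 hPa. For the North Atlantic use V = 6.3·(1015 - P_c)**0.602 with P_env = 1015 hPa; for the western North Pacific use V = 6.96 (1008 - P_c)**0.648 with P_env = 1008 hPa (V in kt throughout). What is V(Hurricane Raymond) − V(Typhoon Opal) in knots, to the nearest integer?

Hurricane Raymond: ΔP = 94; V ≈ 6.3 × 94^0.602 ≈ 97.09 kt.
Typhoon Opal: ΔP = 55; V ≈ 6.96 × 55^0.648 ≈ 93.40 kt.
Difference ≈ 97.09 − 93.40 = 3.69 → 4 kt.

4 kt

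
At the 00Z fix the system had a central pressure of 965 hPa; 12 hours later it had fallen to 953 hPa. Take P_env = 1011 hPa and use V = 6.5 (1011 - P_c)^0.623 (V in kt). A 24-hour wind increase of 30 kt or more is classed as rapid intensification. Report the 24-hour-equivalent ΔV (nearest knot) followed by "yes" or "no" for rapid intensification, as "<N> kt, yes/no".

22 kt, no

V₁: ΔP = 46, V ≈ 6.5 × 46^0.623 ≈ 70.60 kt.
V₂: ΔP = 58, V ≈ 6.5 × 58^0.623 ≈ 81.57 kt.
ΔV over 12 h = 10.97 kt → 24 h equivalent = 10.97 × 24/12 ≈ 21.94 kt.
22 kt < 30 kt ⇒ not rapid intensification.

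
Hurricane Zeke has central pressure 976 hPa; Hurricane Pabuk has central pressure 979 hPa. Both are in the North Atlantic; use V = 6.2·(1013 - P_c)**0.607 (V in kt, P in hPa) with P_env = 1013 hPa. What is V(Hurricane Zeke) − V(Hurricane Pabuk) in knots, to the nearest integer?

3 kt

Hurricane Zeke: ΔP = 37; V ≈ 6.2 × 37^0.607 ≈ 55.50 kt.
Hurricane Pabuk: ΔP = 34; V ≈ 6.2 × 34^0.607 ≈ 52.72 kt.
Difference ≈ 55.50 − 52.72 = 2.78 → 3 kt.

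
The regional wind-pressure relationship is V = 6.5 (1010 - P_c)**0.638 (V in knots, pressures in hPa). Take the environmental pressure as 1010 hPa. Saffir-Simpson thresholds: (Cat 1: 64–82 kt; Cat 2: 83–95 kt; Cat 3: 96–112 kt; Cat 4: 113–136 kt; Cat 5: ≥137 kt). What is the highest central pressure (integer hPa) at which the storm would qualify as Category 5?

891 hPa

Category 5 begins at V = 137 kt.
Required ΔP = (137/6.5)^(1/0.638) = 21.077^1.567 ≈ 118.83 hPa.
P_c ≤ 1010 − 118.83 = 891.17, so the highest integer P_c is 891 hPa.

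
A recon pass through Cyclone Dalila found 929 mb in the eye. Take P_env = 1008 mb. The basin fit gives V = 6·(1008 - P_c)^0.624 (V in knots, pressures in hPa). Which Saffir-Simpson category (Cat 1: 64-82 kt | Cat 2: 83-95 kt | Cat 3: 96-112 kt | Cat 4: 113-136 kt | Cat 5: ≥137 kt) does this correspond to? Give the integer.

2

ΔP = 1008 − 929 = 79 mb.
V ≈ 6 × 79^0.624 = 6 × 15.28 ≈ 92 kt.
92 kt falls in the Category 2 band.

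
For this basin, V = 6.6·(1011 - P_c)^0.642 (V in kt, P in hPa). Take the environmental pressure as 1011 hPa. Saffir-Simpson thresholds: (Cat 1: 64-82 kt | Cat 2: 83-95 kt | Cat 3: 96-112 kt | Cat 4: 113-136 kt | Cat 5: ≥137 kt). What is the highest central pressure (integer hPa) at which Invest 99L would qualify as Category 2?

959 hPa

Category 2 begins at V = 83 kt.
Required ΔP = (83/6.6)^(1/0.642) = 12.576^1.558 ≈ 51.60 hPa.
P_c ≤ 1011 − 51.60 = 959.40, so the highest integer P_c is 959 hPa.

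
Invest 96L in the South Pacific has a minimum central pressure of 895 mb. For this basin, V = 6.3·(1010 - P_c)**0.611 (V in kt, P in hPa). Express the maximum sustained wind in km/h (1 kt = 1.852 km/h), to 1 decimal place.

211.9 km/h

ΔP = 1010 − 895 = 115 mb.
V ≈ 6.3 × 115^0.611 = 6.3 × 18.159 ≈ 114.400 kt.
114.400 × 1.852 ≈ 211.87 km/h → 211.9 km/h.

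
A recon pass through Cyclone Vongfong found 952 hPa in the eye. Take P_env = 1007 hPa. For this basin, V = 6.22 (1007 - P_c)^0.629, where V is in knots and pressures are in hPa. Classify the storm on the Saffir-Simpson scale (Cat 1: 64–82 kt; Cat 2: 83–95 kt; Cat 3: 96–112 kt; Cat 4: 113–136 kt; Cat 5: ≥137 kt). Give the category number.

1

ΔP = 1007 − 952 = 55 hPa.
V ≈ 6.22 × 55^0.629 = 6.22 × 12.44 ≈ 77 kt.
77 kt falls in the Category 1 band.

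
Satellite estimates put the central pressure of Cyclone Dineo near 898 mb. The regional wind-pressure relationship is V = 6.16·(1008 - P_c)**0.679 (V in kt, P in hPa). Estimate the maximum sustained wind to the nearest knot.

ΔP = 1008 − 898 = 110 mb.
110^0.679 ≈ 24.328.
V ≈ 6.16 × 24.328 ≈ 149.9 kt.

150 kt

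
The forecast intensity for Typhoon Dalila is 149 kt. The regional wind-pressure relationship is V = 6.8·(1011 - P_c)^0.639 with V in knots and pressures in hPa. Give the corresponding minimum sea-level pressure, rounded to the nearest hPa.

ΔP = (V / 6.8)^(1/0.639) = (149/6.8)^1.565.
149/6.8 = 21.912; 21.912^1.565 ≈ 125.34 hPa.
P_c = 1011 − 125.34 = 885.66 ≈ 886 hPa.

886 hPa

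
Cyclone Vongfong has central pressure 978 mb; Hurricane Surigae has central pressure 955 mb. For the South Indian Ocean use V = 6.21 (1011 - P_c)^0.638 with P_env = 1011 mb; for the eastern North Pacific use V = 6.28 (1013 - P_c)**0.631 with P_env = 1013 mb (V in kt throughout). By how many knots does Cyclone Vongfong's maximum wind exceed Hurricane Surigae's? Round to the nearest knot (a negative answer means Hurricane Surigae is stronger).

Cyclone Vongfong: ΔP = 33; V ≈ 6.21 × 33^0.638 ≈ 57.80 kt.
Hurricane Surigae: ΔP = 58; V ≈ 6.28 × 58^0.631 ≈ 81.41 kt.
Difference ≈ 57.80 − 81.41 = -23.61 → -24 kt.

-24 kt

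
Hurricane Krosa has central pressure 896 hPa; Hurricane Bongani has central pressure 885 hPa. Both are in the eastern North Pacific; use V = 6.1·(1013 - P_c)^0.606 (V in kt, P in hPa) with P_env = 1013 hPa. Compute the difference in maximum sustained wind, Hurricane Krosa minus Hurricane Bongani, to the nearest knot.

-6 kt

Hurricane Krosa: ΔP = 117; V ≈ 6.1 × 117^0.606 ≈ 109.31 kt.
Hurricane Bongani: ΔP = 128; V ≈ 6.1 × 128^0.606 ≈ 115.42 kt.
Difference ≈ 109.31 − 115.42 = -6.11 → -6 kt.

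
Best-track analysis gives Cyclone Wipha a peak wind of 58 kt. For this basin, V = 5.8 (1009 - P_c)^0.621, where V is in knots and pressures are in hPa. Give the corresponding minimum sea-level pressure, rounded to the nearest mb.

968 mb

ΔP = (V / 5.8)^(1/0.621) = (58/5.8)^1.610.
58/5.8 = 10.000; 10.000^1.610 ≈ 40.77 mb.
P_c = 1009 − 40.77 = 968.23 ≈ 968 mb.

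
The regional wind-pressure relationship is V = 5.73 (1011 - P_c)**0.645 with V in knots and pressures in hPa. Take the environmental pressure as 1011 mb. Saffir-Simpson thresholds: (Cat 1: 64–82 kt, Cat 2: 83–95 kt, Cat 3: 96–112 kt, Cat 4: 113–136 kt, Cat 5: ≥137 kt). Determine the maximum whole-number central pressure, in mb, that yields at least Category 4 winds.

Category 4 begins at V = 113 kt.
Required ΔP = (113/5.73)^(1/0.645) = 19.721^1.550 ≈ 101.77 mb.
P_c ≤ 1011 − 101.77 = 909.23, so the highest integer P_c is 909 mb.

909 mb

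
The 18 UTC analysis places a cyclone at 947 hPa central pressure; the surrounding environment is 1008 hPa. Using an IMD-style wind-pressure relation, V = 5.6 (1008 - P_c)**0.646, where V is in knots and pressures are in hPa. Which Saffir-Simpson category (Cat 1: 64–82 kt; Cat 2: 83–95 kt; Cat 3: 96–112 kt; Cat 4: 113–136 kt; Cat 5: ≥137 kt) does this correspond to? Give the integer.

1

ΔP = 1008 − 947 = 61 hPa.
V ≈ 5.6 × 61^0.646 = 5.6 × 14.23 ≈ 80 kt.
80 kt falls in the Category 1 band.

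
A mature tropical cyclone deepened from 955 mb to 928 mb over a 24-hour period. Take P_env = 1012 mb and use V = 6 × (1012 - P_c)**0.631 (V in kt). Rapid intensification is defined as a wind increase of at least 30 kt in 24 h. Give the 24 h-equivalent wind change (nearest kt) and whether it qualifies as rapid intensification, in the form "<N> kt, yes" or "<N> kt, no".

V₁: ΔP = 57, V ≈ 6 × 57^0.631 ≈ 76.93 kt.
V₂: ΔP = 84, V ≈ 6 × 84^0.631 ≈ 98.26 kt.
ΔV over 24 h = 21.33 kt → 24 h equivalent = 21.33 × 24/24 ≈ 21.33 kt.
21 kt < 30 kt ⇒ not rapid intensification.

21 kt, no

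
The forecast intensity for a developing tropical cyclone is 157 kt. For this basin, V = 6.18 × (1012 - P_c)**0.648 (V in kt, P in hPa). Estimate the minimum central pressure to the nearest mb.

865 mb

ΔP = (V / 6.18)^(1/0.648) = (157/6.18)^1.543.
157/6.18 = 25.405; 25.405^1.543 ≈ 147.26 mb.
P_c = 1012 − 147.26 = 864.74 ≈ 865 mb.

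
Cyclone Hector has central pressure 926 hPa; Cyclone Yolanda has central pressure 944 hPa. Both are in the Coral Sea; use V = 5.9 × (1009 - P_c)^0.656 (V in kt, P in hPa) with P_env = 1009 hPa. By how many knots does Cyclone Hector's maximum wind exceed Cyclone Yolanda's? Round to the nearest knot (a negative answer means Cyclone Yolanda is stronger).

16 kt

Cyclone Hector: ΔP = 83; V ≈ 5.9 × 83^0.656 ≈ 107.09 kt.
Cyclone Yolanda: ΔP = 65; V ≈ 5.9 × 65^0.656 ≈ 91.23 kt.
Difference ≈ 107.09 − 91.23 = 15.86 → 16 kt.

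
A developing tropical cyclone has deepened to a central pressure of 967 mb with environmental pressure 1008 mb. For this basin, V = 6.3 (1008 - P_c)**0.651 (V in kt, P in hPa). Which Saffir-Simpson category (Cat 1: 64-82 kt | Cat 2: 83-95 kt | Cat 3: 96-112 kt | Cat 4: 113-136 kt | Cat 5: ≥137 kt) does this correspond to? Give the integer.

ΔP = 1008 − 967 = 41 mb.
V ≈ 6.3 × 41^0.651 = 6.3 × 11.22 ≈ 71 kt.
71 kt falls in the Category 1 band.

1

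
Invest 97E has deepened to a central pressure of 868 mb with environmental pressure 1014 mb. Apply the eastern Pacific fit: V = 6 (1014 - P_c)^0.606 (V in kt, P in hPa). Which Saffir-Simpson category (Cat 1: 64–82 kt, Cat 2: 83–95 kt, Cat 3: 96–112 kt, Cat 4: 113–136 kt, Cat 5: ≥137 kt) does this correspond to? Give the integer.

4

ΔP = 1014 − 868 = 146 mb.
V ≈ 6 × 146^0.606 = 6 × 20.49 ≈ 123 kt.
123 kt falls in the Category 4 band.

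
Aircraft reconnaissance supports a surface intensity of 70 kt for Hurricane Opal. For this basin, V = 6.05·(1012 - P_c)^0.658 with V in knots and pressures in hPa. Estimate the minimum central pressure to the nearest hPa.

971 hPa

ΔP = (V / 6.05)^(1/0.658) = (70/6.05)^1.520.
70/6.05 = 11.570; 11.570^1.520 ≈ 41.31 hPa.
P_c = 1012 − 41.31 = 970.69 ≈ 971 hPa.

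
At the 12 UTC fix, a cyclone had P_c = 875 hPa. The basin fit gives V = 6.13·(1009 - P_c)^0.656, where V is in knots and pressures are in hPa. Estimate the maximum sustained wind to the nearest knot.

152 kt

ΔP = 1009 − 875 = 134 hPa.
134^0.656 ≈ 24.853.
V ≈ 6.13 × 24.853 ≈ 152.3 kt.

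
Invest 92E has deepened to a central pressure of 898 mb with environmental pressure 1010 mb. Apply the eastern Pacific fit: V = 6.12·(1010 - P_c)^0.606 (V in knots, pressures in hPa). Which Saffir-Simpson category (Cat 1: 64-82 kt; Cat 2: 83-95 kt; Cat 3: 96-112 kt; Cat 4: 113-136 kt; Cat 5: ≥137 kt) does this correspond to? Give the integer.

3

ΔP = 1010 − 898 = 112 mb.
V ≈ 6.12 × 112^0.606 = 6.12 × 17.45 ≈ 107 kt.
107 kt falls in the Category 3 band.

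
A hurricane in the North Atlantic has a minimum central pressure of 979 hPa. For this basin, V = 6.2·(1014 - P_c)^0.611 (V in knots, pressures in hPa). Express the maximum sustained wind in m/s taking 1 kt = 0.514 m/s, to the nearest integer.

ΔP = 1014 − 979 = 35 hPa.
V ≈ 6.2 × 35^0.611 = 6.2 × 8.779 ≈ 54.427 kt.
54.427 × 0.514 ≈ 27.98 m/s → 28 m/s.

28 m/s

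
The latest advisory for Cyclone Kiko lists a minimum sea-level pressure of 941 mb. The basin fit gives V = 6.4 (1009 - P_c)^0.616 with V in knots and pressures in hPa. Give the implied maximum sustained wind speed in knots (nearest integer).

ΔP = 1009 − 941 = 68 mb.
68^0.616 ≈ 13.453.
V ≈ 6.4 × 13.453 ≈ 86.1 kt.

86 kt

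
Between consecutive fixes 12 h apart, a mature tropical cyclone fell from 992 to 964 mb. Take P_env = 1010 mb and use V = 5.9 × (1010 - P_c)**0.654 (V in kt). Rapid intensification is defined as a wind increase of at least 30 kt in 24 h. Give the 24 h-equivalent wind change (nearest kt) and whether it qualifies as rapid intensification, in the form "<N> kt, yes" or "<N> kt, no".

V₁: ΔP = 18, V ≈ 5.9 × 18^0.654 ≈ 39.07 kt.
V₂: ΔP = 46, V ≈ 5.9 × 46^0.654 ≈ 72.16 kt.
ΔV over 12 h = 33.09 kt → 24 h equivalent = 33.09 × 24/12 ≈ 66.18 kt.
66 kt ≥ 30 kt ⇒ rapid intensification.

66 kt, yes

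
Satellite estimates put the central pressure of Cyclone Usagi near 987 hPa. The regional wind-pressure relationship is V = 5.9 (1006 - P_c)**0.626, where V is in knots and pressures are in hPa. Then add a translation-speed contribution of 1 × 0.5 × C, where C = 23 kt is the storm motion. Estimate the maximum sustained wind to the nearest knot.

49 kt

ΔP = 1006 − 987 = 19 hPa.
19^0.626 ≈ 6.317.
V ≈ 5.9 × 6.317 ≈ 37.3 kt.
Translation term: 1 × 0.5 × 23 = 11.5 kt.
Corrected V ≈ 48.8 kt → 49 kt.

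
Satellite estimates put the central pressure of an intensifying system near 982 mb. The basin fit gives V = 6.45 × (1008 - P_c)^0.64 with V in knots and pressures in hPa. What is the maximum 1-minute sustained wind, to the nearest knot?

52 kt

ΔP = 1008 − 982 = 26 mb.
26^0.64 ≈ 8.046.
V ≈ 6.45 × 8.046 ≈ 51.9 kt.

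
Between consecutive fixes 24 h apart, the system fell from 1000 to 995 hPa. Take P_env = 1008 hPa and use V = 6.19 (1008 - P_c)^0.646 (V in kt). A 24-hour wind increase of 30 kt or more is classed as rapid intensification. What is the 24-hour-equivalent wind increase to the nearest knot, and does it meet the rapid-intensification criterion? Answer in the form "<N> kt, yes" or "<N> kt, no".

9 kt, no

V₁: ΔP = 8, V ≈ 6.19 × 8^0.646 ≈ 23.72 kt.
V₂: ΔP = 13, V ≈ 6.19 × 13^0.646 ≈ 32.46 kt.
ΔV over 24 h = 8.74 kt → 24 h equivalent = 8.74 × 24/24 ≈ 8.74 kt.
9 kt < 30 kt ⇒ not rapid intensification.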